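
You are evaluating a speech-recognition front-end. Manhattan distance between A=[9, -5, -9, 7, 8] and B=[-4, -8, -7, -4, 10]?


d = |9+ 4| + |-5+ 8| + |-9+ 7| + |7+ 4| + |8-10|
  = 13 + 3 + 2 + 11 + 2
  = 31

31


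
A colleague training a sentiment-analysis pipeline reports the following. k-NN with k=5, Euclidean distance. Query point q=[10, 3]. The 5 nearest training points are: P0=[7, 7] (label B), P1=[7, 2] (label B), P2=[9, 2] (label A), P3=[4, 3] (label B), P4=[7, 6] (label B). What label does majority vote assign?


d(q,P0) = 5.0  (label B)
d(q,P1) = 3.1623  (label B)
d(q,P2) = 1.4142  (label A)
d(q,P3) = 6.0  (label B)
d(q,P4) = 4.2426  (label B)
Votes: A=1, B=4
Majority → B

B


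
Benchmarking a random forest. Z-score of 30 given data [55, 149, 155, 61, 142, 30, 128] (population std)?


μ = 102.8571, σ = 48.3482
z = (30 - 102.8571)/48.3482 = -1.5069

-1.5069


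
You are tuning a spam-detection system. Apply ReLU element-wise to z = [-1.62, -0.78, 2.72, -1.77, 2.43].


ReLU(-1.62) = max(0, -1.62) = 0.0
ReLU(-0.78) = max(0, -0.78) = 0.0
ReLU(2.72) = max(0, 2.72) = 2.72
ReLU(-1.77) = max(0, -1.77) = 0.0
ReLU(2.43) = max(0, 2.43) = 2.43
result = [0.0, 0.0, 2.72, 0.0, 2.43]

[0.0, 0.0, 2.72, 0.0, 2.43]


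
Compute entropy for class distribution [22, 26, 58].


Probabilities: [22/106, 26/106, 58/106] ≈ [0.2075, 0.2453, 0.5472]
H = -((22/106)·log₂(22/106) + (26/106)·log₂(26/106) + (58/106)·log₂(58/106))
  = 1.4441 bits

1.4441 bits


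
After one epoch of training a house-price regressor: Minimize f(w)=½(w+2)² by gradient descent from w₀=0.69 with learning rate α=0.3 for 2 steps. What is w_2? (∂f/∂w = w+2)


step 1: grad = 0.69+2 = 2.69; w = 0.69 - 0.3·(2.69) = -0.117
step 2: grad = -0.117+2 = 1.883; w = -0.117 - 0.3·(1.883) = -0.6819

-0.6819


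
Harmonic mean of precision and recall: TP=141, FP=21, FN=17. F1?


Precision = 141/162 = 0.8704
Recall = 141/158 = 0.8924
F1 = 2·P·R/(P+R) = 2·TP/(2·TP+FP+FN) = 282/(282+21+17) = 282/320 = 0.8812

0.8812


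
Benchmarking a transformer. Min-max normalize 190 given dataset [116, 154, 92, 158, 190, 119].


min=92, max=190
(190-92)/(190-92) = 98/98 = 1.0

1.0


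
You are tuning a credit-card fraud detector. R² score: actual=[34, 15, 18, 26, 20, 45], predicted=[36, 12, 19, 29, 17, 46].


ȳ = 26.3333
SS_res = Σ(y-ŷ)² = 33
SS_tot = Σ(y-ȳ)² = 645.33
R² = 1 - SS_res/SS_tot = 1 - 0.0511 = 0.9489

0.9489


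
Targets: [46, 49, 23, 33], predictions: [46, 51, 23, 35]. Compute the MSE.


Squared errors: (46-46)²=0, (49-51)²=4, (23-23)²=0, (33-35)²=4
Sum = 8
MSE = 8/4 = 2

2


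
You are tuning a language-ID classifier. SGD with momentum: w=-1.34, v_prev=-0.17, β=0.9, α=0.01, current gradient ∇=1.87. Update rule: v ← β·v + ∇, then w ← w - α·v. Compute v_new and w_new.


v_new = 0.9·-0.17 + 1.87 = -0.153 + 1.87 = 1.717
w_new = -1.34 - 0.01·1.717 = -1.34 - 0.01717 = -1.35717

v_new=1.717, w_new=-1.35717


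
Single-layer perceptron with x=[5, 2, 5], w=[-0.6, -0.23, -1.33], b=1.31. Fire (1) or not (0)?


z = (5)·(-0.6) + (2)·(-0.23) + (5)·(-1.33) + 1.31
  = -8.8
step(z) = 0 (z<0)

0


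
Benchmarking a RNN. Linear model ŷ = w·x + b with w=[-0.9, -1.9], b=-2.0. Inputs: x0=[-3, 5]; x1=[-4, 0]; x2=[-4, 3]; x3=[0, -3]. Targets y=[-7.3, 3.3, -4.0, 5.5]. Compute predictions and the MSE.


ŷ0 = (-0.9)·(-3) + (-1.9)·(5) - 2.0 = -8.8
ŷ1 = (-0.9)·(-4) + (-1.9)·(0) - 2.0 = 1.6
ŷ2 = (-0.9)·(-4) + (-1.9)·(3) - 2.0 = -4.1
ŷ3 = (-0.9)·(0) + (-1.9)·(-3) - 2.0 = 3.7
errors² = [2.25, 2.89, 0.01, 3.24]
MSE = 8.3900/4 = 2.0975

2.0975


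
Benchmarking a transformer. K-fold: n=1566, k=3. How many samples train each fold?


Fold size = 1566/3 = 522
Training per fold = 1566 - 522 = 1044

1044


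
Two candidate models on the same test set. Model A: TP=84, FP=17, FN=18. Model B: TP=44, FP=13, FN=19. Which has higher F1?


Model A: P=84/101=0.8317, R=84/102=0.8235, F1=2PR/(P+R)=2TP/(2TP+FP+FN)=168/203=0.8276
Model B: P=44/57=0.7719, R=44/63=0.6984, F1=2PR/(P+R)=2TP/(2TP+FP+FN)=88/120=0.7333
0.8276 > 0.7333 → Model A

Model A


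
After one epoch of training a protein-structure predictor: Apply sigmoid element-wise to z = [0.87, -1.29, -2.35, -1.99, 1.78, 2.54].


σ(0.87) = 1/(1+e^-0.87) = 0.7047
σ(-1.29) = 1/(1+e^1.29) = 0.2159
σ(-2.35) = 1/(1+e^2.35) = 0.0871
σ(-1.99) = 1/(1+e^1.99) = 0.1203
σ(1.78) = 1/(1+e^-1.78) = 0.8557
σ(2.54) = 1/(1+e^-2.54) = 0.9269
result = [0.7047, 0.2159, 0.0871, 0.1203, 0.8557, 0.9269]

[0.7047, 0.2159, 0.0871, 0.1203, 0.8557, 0.9269]


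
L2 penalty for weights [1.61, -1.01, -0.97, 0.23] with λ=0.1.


‖w‖₂² = (1.61)² + (-1.01)² + (-0.97)² + (0.23)²
     = 2.5921 + 1.0201 + 0.9409 + 0.0529
     = 4.606
λ·‖w‖₂² = 0.1·4.606 = 0.4606

0.4606


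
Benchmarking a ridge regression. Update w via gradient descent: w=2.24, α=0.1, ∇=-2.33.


w_new = w - α·∇
= 2.24 - 0.1·-2.33
= 2.24 + 0.233
= 2.473

2.473


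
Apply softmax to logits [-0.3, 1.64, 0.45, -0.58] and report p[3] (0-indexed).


Exponentials: e^-0.3=0.7408, e^1.64=5.1552, e^0.45=1.5683, e^-0.58=0.5599
Sum = 8.0242
Softmax = [0.0923, 0.6425, 0.1954, 0.0698]
p[3] = 0.5599/8.0242 = 0.0698

0.0698


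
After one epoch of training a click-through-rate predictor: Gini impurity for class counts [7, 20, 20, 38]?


Probabilities: [7/85, 20/85, 20/85, 38/85] ≈ [0.0824, 0.2353, 0.2353, 0.4471]
Σpᵢ² = (49 + 400 + 400 + 1444)/85² = 2293/7225
Gini = 1 - Σpᵢ² = 1 - 2293/7225 = 0.6826

0.6826


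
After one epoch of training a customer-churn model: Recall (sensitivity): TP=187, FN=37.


Recall = TP/(TP+FN)
= 187/(187+37)
= 187/224 = 83.48%

83.48%


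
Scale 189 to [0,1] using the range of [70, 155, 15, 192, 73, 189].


min=15, max=192
(189-15)/(192-15) = 174/177 = 0.9831

0.9831


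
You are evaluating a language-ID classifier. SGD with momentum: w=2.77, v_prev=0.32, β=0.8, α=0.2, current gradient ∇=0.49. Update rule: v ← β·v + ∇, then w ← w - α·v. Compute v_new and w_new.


v_new = 0.8·0.32 + 0.49 = 0.256 + 0.49 = 0.746
w_new = 2.77 - 0.2·0.746 = 2.77 - 0.1492 = 2.6208

v_new=0.746, w_new=2.6208


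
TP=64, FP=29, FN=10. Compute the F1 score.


Precision = 64/93 = 0.6882
Recall = 64/74 = 0.8649
F1 = 2·P·R/(P+R) = 2·TP/(2·TP+FP+FN) = 128/(128+29+10) = 128/167 = 0.7665

0.7665


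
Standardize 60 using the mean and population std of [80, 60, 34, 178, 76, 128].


μ = 92.6667, σ = 47.3943
z = (60 - 92.6667)/47.3943 = -0.6893

-0.6893


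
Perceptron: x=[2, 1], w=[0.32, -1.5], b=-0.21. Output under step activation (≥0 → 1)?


z = (2)·(0.32) + (1)·(-1.5) - 0.21
  = -1.07
step(z) = 0 (z<0)

0


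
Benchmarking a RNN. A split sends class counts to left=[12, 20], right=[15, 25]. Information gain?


Parent = [27, 45], H_parent = 0.9544
H_left = 0.9544 (n=32), H_right = 0.9544 (n=40)
H_children = (32/72)·0.9544 + (40/72)·0.9544 = 0.9544
IG = 0.9544 - 0.9544 = 0.0

0.0


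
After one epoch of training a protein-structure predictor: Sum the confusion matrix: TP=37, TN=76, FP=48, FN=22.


Total = TP + TN + FP + FN
= 37 + 76 + 48 + 22
= 183
(Predicted positive: 85, predicted negative: 98)

183


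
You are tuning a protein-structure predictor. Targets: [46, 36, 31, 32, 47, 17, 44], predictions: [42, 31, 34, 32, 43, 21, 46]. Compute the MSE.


Squared errors: (46-42)²=16, (36-31)²=25, (31-34)²=9, (32-32)²=0, (47-43)²=16, (17-21)²=16, (44-46)²=4
Sum = 86
MSE = 86/7 = 86/7

86/7


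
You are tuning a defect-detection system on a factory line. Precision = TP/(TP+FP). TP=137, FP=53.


Precision = TP/(TP+FP)
= 137/(137+53)
= 137/190 = 72.11%

72.11%


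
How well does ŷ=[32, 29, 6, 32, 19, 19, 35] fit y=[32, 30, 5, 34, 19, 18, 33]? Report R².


ȳ = 24.4286
SS_res = Σ(y-ŷ)² = 11
SS_tot = Σ(y-ȳ)² = 701.71
R² = 1 - SS_res/SS_tot = 1 - 0.0157 = 0.9843

0.9843


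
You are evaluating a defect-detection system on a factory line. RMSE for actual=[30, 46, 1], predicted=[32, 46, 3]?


MSE = 8/3 = 2.6667
RMSE = √(8/3) = 1.633

1.633


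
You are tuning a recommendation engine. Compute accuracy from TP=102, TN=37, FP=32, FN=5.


Accuracy = (TP+TN)/(TP+TN+FP+FN)
= (102+37)/(176)
= 139/176 = 78.98%

78.98%


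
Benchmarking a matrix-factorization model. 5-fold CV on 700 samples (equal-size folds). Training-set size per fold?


Fold size = 700/5 = 140
Training per fold = 700 - 140 = 560

560


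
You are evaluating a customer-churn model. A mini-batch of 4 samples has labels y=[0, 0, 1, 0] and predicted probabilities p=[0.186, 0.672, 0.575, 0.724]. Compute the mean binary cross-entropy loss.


L[0] = -ln(1-0.186) = -ln(0.814) = 0.2058
L[1] = -ln(1-0.672) = -ln(0.328) = 1.1147
L[2] = -ln(0.575) = 0.5534
L[3] = -ln(1-0.724) = -ln(0.276) = 1.2874
mean = (0.2058 + 1.1147 + 0.5534 + 1.2874)/4 = 0.7903

0.7903


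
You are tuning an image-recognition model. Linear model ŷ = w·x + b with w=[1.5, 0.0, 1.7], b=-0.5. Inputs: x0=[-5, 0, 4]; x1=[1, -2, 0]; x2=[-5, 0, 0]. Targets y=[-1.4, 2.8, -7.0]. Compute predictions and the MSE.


ŷ0 = (1.5)·(-5) + (0.0)·(0) + (1.7)·(4) - 0.5 = -1.2
ŷ1 = (1.5)·(1) + (0.0)·(-2) + (1.7)·(0) - 0.5 = 1.0
ŷ2 = (1.5)·(-5) + (0.0)·(0) + (1.7)·(0) - 0.5 = -8.0
errors² = [0.04, 3.24, 1.0]
MSE = 4.2800/3 = 1.4267

1.4267


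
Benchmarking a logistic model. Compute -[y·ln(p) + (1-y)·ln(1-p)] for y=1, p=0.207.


BCE = -[y·ln(p) + (1-y)·ln(1-p)]
= -1·ln(0.207) - 0
= -ln(0.207) = 1.575

1.575


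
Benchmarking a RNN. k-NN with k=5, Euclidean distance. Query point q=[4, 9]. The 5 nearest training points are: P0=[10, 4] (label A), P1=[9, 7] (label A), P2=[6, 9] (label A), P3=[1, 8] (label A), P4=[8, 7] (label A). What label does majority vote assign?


d(q,P0) = 7.8102  (label A)
d(q,P1) = 5.3852  (label A)
d(q,P2) = 2.0  (label A)
d(q,P3) = 3.1623  (label A)
d(q,P4) = 4.4721  (label A)
Votes: A=5, B=0
Majority → A

A


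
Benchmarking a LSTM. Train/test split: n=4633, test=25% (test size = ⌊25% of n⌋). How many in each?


Test = ⌊4633·25/100⌋ = 1158
Train = 4633 - 1158 = 3475

Train: 3475, Test: 1158


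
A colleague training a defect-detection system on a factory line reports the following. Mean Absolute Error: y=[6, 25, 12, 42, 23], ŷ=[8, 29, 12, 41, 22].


Absolute errors: |6-8|=2, |25-29|=4, |12-12|=0, |42-41|=1, |23-22|=1
Sum = 8
MAE = 8/5 = 8/5

8/5


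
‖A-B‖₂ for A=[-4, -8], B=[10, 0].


d = √((-4-10)² + (-8-0)²)
  = √(196 + 64)
  = √260 = 16.1245

16.1245


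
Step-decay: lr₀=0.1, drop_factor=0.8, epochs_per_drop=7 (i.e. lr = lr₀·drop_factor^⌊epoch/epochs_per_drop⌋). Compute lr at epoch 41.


n_drops = ⌊41/7⌋ = 5
lr = 0.1·0.8^5 = 0.1·0.32768 = 0.032768

0.032768


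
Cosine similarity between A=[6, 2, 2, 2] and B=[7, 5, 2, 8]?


A·B = 6·7 + 2·5 + 2·2 + 2·8 = 72
‖A‖ = √48 = 6.9282, ‖B‖ = √142 = 11.9164
cos = 72/(√48·√142) = 72/√6816 = 0.8721

0.8721


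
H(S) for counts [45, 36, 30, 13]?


Probabilities: [45/124, 36/124, 30/124, 13/124] ≈ [0.3629, 0.2903, 0.2419, 0.1048]
H = -((45/124)·log₂(45/124) + (36/124)·log₂(36/124) + (30/124)·log₂(30/124) + (13/124)·log₂(13/124))
  = 1.8851 bits

1.8851 bits


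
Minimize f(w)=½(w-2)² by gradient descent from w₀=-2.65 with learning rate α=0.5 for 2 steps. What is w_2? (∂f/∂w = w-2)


step 1: grad = -2.65-2 = -4.65; w = -2.65 - 0.5·(-4.65) = -0.325
step 2: grad = -0.325-2 = -2.325; w = -0.325 - 0.5·(-2.325) = 0.8375

0.8375


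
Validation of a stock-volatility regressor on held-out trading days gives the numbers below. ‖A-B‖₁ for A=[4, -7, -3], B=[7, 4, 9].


d = |4-7| + |-7-4| + |-3-9|
  = 3 + 11 + 12
  = 26

26


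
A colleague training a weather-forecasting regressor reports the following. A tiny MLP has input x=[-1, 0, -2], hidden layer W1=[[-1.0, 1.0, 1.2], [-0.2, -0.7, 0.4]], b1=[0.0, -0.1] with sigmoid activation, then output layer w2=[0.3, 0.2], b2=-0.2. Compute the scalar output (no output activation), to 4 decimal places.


z1[0] = (-1.0)·(-1) + (1.0)·(0) + (1.2)·(-2) + 0.0 = -1.4
z1[1] = (-0.2)·(-1) + (-0.7)·(0) + (0.4)·(-2) - 0.1 = -0.7
h = sigmoid(z1) = [0.1978, 0.3318]
output = (0.3)·(0.1978) + (0.2)·(0.3318) - 0.2 = -0.0743

-0.0743


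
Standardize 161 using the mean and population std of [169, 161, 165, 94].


μ = 147.25, σ = 30.8737
z = (161 - 147.25)/30.8737 = 0.4454

0.4454


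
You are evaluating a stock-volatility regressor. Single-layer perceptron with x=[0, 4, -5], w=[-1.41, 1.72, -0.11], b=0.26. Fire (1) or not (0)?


z = (0)·(-1.41) + (4)·(1.72) + (-5)·(-0.11) + 0.26
  = 7.69
step(z) = 1 (z≥0)

1


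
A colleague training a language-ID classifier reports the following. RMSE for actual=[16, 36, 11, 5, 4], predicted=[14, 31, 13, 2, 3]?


MSE = 43/5 = 8.6
RMSE = √(43/5) = 2.9326

2.9326


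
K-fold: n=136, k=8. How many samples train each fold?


Fold size = 136/8 = 17
Training per fold = 136 - 17 = 119

119


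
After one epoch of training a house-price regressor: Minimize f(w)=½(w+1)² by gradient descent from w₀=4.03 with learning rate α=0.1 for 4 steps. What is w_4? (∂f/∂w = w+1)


step 1: grad = 4.03+1 = 5.03; w = 4.03 - 0.1·(5.03) = 3.527
step 2: grad = 3.527+1 = 4.527; w = 3.527 - 0.1·(4.527) = 3.0743
step 3: grad = 3.0743+1 = 4.0743; w = 3.0743 - 0.1·(4.0743) = 2.66687
step 4: grad = 2.66687+1 = 3.66687; w = 2.66687 - 0.1·(3.66687) = 2.300183

2.300183


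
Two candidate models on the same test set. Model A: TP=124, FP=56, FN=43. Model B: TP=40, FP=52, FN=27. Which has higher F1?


Model A: P=124/180=0.6889, R=124/167=0.7425, F1=2PR/(P+R)=2TP/(2TP+FP+FN)=248/347=0.7147
Model B: P=40/92=0.4348, R=40/67=0.597, F1=2PR/(P+R)=2TP/(2TP+FP+FN)=80/159=0.5031
0.7147 > 0.5031 → Model A

Model A


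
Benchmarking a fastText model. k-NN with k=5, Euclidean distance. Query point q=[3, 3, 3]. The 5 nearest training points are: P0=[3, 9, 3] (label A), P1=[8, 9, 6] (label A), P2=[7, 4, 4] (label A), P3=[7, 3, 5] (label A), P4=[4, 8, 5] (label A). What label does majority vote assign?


d(q,P0) = 6.0  (label A)
d(q,P1) = 8.3666  (label A)
d(q,P2) = 4.2426  (label A)
d(q,P3) = 4.4721  (label A)
d(q,P4) = 5.4772  (label A)
Votes: A=5, B=0
Majority → A

A


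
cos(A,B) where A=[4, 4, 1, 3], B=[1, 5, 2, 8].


A·B = 4·1 + 4·5 + 1·2 + 3·8 = 50
‖A‖ = √42 = 6.4807, ‖B‖ = √94 = 9.6954
cos = 50/(√42·√94) = 50/√3948 = 0.7958

0.7958


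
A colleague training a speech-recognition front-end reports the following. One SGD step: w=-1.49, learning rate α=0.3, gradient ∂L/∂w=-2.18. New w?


w_new = w - α·∇
= -1.49 - 0.3·-2.18
= -1.49 + 0.654
= -0.836

-0.836


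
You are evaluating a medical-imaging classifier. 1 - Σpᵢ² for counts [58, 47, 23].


Probabilities: [58/128, 47/128, 23/128] ≈ [0.4531, 0.3672, 0.1797]
Σpᵢ² = (3364 + 2209 + 529)/128² = 6102/16384
Gini = 1 - Σpᵢ² = 1 - 6102/16384 = 0.6276

0.6276


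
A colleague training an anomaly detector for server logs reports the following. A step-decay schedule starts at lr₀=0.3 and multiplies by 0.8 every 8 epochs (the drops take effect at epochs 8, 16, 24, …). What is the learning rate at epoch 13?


n_drops = ⌊13/8⌋ = 1
lr = 0.3·0.8^1 = 0.3·0.8 = 0.24

0.24


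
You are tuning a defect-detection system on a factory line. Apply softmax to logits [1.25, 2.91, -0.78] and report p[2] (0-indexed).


Exponentials: e^1.25=3.4903, e^2.91=18.3568, e^-0.78=0.4584
Sum = 22.3055
Softmax = [0.1565, 0.823, 0.0206]
p[2] = 0.4584/22.3055 = 0.0206

0.0206


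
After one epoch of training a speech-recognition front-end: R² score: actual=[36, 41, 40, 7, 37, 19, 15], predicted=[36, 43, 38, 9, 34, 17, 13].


ȳ = 27.8571
SS_res = Σ(y-ŷ)² = 29
SS_tot = Σ(y-ȳ)² = 1148.86
R² = 1 - SS_res/SS_tot = 1 - 0.0252 = 0.9748

0.9748


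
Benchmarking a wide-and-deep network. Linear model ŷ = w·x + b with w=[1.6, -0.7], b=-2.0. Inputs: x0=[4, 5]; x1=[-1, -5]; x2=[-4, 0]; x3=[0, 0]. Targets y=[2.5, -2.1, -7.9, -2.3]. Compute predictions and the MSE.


ŷ0 = (1.6)·(4) + (-0.7)·(5) - 2.0 = 0.9
ŷ1 = (1.6)·(-1) + (-0.7)·(-5) - 2.0 = -0.1
ŷ2 = (1.6)·(-4) + (-0.7)·(0) - 2.0 = -8.4
ŷ3 = (1.6)·(0) + (-0.7)·(0) - 2.0 = -2.0
errors² = [2.56, 4.0, 0.25, 0.09]
MSE = 6.9000/4 = 1.725

1.725


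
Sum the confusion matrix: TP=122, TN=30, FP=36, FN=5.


Total = TP + TN + FP + FN
= 122 + 30 + 36 + 5
= 193
(Predicted positive: 158, predicted negative: 35)

193


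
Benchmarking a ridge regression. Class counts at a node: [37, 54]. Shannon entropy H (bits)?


Probabilities: [37/91, 54/91] ≈ [0.4066, 0.5934]
H = -((37/91)·log₂(37/91) + (54/91)·log₂(54/91))
  = 0.9747 bits

0.9747 bits


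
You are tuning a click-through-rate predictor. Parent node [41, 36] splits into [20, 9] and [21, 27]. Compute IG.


Parent = [41, 36], H_parent = 0.997
H_left = 0.8936 (n=29), H_right = 0.9887 (n=48)
H_children = (29/77)·0.8936 + (48/77)·0.9887 = 0.9529
IG = 0.997 - 0.9529 = 0.0441

0.0441


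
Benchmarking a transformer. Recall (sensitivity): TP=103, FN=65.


Recall = TP/(TP+FN)
= 103/(103+65)
= 103/168 = 61.31%

61.31%


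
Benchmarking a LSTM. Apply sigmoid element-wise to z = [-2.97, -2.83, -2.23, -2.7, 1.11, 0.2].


σ(-2.97) = 1/(1+e^2.97) = 0.0488
σ(-2.83) = 1/(1+e^2.83) = 0.0557
σ(-2.23) = 1/(1+e^2.23) = 0.0971
σ(-2.7) = 1/(1+e^2.7) = 0.063
σ(1.11) = 1/(1+e^-1.11) = 0.7521
σ(0.2) = 1/(1+e^-0.2) = 0.5498
result = [0.0488, 0.0557, 0.0971, 0.063, 0.7521, 0.5498]

[0.0488, 0.0557, 0.0971, 0.063, 0.7521, 0.5498]


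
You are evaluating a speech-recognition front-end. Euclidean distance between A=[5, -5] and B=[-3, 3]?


d = √((5+ 3)² + (-5-3)²)
  = √(64 + 64)
  = √128 = 11.3137

11.3137


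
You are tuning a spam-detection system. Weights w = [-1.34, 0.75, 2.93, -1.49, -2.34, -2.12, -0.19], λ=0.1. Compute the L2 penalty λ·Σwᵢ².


‖w‖₂² = (-1.34)² + (0.75)² + (2.93)² + (-1.49)² + (-2.34)² + (-2.12)² + (-0.19)²
     = 1.7956 + 0.5625 + 8.5849 + 2.2201 + 5.4756 + 4.4944 + 0.0361
     = 23.1692
λ·‖w‖₂² = 0.1·23.1692 = 2.31692

2.31692


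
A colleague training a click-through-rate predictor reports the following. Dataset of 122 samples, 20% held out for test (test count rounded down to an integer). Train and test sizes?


Test = ⌊122·20/100⌋ = 24
Train = 122 - 24 = 98

Train: 98, Test: 24


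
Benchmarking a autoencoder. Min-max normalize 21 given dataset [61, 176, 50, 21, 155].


min=21, max=176
(21-21)/(176-21) = 0/155 = 0.0

0.0


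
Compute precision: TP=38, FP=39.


Precision = TP/(TP+FP)
= 38/(38+39)
= 38/77 = 49.35%

49.35%


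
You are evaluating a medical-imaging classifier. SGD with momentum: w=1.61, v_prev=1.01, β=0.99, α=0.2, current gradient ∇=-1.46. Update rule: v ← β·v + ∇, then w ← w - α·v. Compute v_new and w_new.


v_new = 0.99·1.01 - 1.46 = 0.9999 - 1.46 = -0.4601
w_new = 1.61 - 0.2·-0.4601 = 1.61 + 0.09202 = 1.70202

v_new=-0.4601, w_new=1.70202


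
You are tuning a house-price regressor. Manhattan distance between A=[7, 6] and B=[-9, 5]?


d = |7+ 9| + |6-5|
  = 16 + 1
  = 17

17


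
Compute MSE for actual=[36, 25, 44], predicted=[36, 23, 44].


Squared errors: (36-36)²=0, (25-23)²=4, (44-44)²=0
Sum = 4
MSE = 4/3 = 4/3

4/3


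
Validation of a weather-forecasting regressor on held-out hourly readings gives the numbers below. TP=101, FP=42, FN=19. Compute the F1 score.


Precision = 101/143 = 0.7063
Recall = 101/120 = 0.8417
F1 = 2·P·R/(P+R) = 2·TP/(2·TP+FP+FN) = 202/(202+42+19) = 202/263 = 0.7681

0.7681


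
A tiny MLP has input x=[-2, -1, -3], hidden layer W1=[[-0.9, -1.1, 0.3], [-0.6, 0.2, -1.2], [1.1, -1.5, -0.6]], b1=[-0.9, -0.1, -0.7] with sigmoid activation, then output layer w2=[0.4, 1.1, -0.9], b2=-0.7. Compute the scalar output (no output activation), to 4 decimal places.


z1[0] = (-0.9)·(-2) + (-1.1)·(-1) + (0.3)·(-3) - 0.9 = 1.1
z1[1] = (-0.6)·(-2) + (0.2)·(-1) + (-1.2)·(-3) - 0.1 = 4.5
z1[2] = (1.1)·(-2) + (-1.5)·(-1) + (-0.6)·(-3) - 0.7 = 0.4
h = sigmoid(z1) = [0.7503, 0.989, 0.5987]
output = (0.4)·(0.7503) + (1.1)·(0.989) + (-0.9)·(0.5987) - 0.7 = 0.1492

0.1492


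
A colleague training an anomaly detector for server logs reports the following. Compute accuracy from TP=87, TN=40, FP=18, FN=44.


Accuracy = (TP+TN)/(TP+TN+FP+FN)
= (87+40)/(189)
= 127/189 = 67.2%

67.2%


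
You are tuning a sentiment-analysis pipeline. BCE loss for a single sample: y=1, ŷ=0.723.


BCE = -[y·ln(p) + (1-y)·ln(1-p)]
= -1·ln(0.723) - 0
= -ln(0.723) = 0.3243

0.3243


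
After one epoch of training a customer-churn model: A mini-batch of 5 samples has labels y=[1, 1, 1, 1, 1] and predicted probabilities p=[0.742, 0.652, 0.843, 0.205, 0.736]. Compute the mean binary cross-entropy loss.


L[0] = -ln(0.742) = 0.2984
L[1] = -ln(0.652) = 0.4277
L[2] = -ln(0.843) = 0.1708
L[3] = -ln(0.205) = 1.5847
L[4] = -ln(0.736) = 0.3065
mean = (0.2984 + 0.4277 + 0.1708 + 1.5847 + 0.3065)/5 = 0.5576

0.5576


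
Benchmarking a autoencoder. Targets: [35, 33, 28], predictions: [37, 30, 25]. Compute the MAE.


Absolute errors: |35-37|=2, |33-30|=3, |28-25|=3
Sum = 8
MAE = 8/3 = 8/3

8/3


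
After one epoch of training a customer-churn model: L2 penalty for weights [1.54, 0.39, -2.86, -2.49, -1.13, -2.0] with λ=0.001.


‖w‖₂² = (1.54)² + (0.39)² + (-2.86)² + (-2.49)² + (-1.13)² + (-2.0)²
     = 2.3716 + 0.1521 + 8.1796 + 6.2001 + 1.2769 + 4
     = 22.1803
λ·‖w‖₂² = 0.001·22.1803 = 0.02218

0.02218


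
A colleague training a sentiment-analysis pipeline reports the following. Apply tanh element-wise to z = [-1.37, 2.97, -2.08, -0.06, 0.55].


tanh(-1.37) = -0.8787
tanh(2.97) = 0.9947
tanh(-2.08) = -0.9693
tanh(-0.06) = -0.0599
tanh(0.55) = 0.5005
result = [-0.8787, 0.9947, -0.9693, -0.0599, 0.5005]

[-0.8787, 0.9947, -0.9693, -0.0599, 0.5005]


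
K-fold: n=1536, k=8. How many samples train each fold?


Fold size = 1536/8 = 192
Training per fold = 1536 - 192 = 1344

1344


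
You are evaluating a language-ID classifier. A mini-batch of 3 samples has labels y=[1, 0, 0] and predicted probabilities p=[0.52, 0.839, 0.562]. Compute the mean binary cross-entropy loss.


L[0] = -ln(0.52) = 0.6539
L[1] = -ln(1-0.839) = -ln(0.161) = 1.8264
L[2] = -ln(1-0.562) = -ln(0.438) = 0.8255
mean = (0.6539 + 1.8264 + 0.8255)/3 = 1.1019

1.1019


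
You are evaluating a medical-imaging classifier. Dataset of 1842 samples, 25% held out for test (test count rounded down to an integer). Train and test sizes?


Test = ⌊1842·25/100⌋ = 460
Train = 1842 - 460 = 1382

Train: 1382, Test: 460


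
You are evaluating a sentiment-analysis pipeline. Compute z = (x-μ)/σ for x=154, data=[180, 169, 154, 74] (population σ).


μ = 144.25, σ = 41.5955
z = (154 - 144.25)/41.5955 = 0.2344

0.2344


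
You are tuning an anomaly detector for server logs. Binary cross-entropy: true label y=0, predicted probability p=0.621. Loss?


BCE = -[y·ln(p) + (1-y)·ln(1-p)]
= -0 - 1·ln(1-0.621)
= -ln(0.379) = 0.9702

0.9702


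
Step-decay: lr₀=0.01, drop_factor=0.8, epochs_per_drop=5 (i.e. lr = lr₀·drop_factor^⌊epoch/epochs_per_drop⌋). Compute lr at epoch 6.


n_drops = ⌊6/5⌋ = 1
lr = 0.01·0.8^1 = 0.01·0.8 = 0.008

0.008


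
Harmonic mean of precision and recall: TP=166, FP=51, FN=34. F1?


Precision = 166/217 = 0.765
Recall = 166/200 = 0.83
F1 = 2·P·R/(P+R) = 2·TP/(2·TP+FP+FN) = 332/(332+51+34) = 332/417 = 0.7962

0.7962


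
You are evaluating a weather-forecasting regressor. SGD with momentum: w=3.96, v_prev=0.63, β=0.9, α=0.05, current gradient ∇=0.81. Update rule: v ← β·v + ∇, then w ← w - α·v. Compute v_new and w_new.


v_new = 0.9·0.63 + 0.81 = 0.567 + 0.81 = 1.377
w_new = 3.96 - 0.05·1.377 = 3.96 - 0.06885 = 3.89115

v_new=1.377, w_new=3.89115


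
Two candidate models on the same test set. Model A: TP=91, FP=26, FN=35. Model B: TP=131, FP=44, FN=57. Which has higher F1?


Model A: P=91/117=0.7778, R=91/126=0.7222, F1=2PR/(P+R)=2TP/(2TP+FP+FN)=182/243=0.749
Model B: P=131/175=0.7486, R=131/188=0.6968, F1=2PR/(P+R)=2TP/(2TP+FP+FN)=262/363=0.7218
0.749 > 0.7218 → Model A

Model A


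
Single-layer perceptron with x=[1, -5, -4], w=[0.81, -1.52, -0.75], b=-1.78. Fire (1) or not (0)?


z = (1)·(0.81) + (-5)·(-1.52) + (-4)·(-0.75) - 1.78
  = 9.63
step(z) = 1 (z≥0)

1


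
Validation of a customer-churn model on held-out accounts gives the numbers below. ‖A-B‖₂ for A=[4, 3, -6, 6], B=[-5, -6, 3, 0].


d = √((4+ 5)² + (3+ 6)² + (-6-3)² + (6-0)²)
  = √(81 + 81 + 81 + 36)
  = √279 = 16.7033

16.7033


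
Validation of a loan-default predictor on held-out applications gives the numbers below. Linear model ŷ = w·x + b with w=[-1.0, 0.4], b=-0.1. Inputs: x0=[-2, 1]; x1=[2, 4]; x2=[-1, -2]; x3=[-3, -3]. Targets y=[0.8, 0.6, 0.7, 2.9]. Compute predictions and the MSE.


ŷ0 = (-1.0)·(-2) + (0.4)·(1) - 0.1 = 2.3
ŷ1 = (-1.0)·(2) + (0.4)·(4) - 0.1 = -0.5
ŷ2 = (-1.0)·(-1) + (0.4)·(-2) - 0.1 = 0.1
ŷ3 = (-1.0)·(-3) + (0.4)·(-3) - 0.1 = 1.7
errors² = [2.25, 1.21, 0.36, 1.44]
MSE = 5.2600/4 = 1.315

1.315


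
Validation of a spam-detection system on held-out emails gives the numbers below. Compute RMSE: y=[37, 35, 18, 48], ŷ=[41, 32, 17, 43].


MSE = 51/4 = 12.75
RMSE = √(51/4) = 3.5707

3.5707


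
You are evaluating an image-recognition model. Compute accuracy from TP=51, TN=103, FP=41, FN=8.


Accuracy = (TP+TN)/(TP+TN+FP+FN)
= (51+103)/(203)
= 154/203 = 75.86%

75.86%


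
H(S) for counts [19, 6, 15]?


Probabilities: [19/40, 6/40, 15/40] ≈ [0.475, 0.15, 0.375]
H = -((19/40)·log₂(19/40) + (6/40)·log₂(6/40) + (15/40)·log₂(15/40))
  = 1.4513 bits

1.4513 bits


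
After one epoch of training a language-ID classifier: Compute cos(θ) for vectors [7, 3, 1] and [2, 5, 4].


A·B = 7·2 + 3·5 + 1·4 = 33
‖A‖ = √59 = 7.6811, ‖B‖ = √45 = 6.7082
cos = 33/(√59·√45) = 33/√2655 = 0.6404

0.6404


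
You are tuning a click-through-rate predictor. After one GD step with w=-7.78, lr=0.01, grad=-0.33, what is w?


w_new = w - α·∇
= -7.78 - 0.01·-0.33
= -7.78 + 0.0033
= -7.7767

-7.7767


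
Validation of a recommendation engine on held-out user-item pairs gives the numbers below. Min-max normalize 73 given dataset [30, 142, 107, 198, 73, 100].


min=30, max=198
(73-30)/(198-30) = 43/168 = 0.256

0.256


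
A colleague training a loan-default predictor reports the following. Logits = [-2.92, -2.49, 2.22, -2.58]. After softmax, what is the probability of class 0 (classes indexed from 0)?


Exponentials: e^-2.92=0.0539, e^-2.49=0.0829, e^2.22=9.2073, e^-2.58=0.0758
Sum = 9.4199
Softmax = [0.0057, 0.0088, 0.9774, 0.008]
p[0] = 0.0539/9.4199 = 0.0057

0.0057


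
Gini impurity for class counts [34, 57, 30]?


Probabilities: [34/121, 57/121, 30/121] ≈ [0.281, 0.4711, 0.2479]
Σpᵢ² = (1156 + 3249 + 900)/121² = 5305/14641
Gini = 1 - Σpᵢ² = 1 - 5305/14641 = 0.6377

0.6377


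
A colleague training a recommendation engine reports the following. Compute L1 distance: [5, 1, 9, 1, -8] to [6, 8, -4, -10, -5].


d = |5-6| + |1-8| + |9+ 4| + |1+ 10| + |-8+ 5|
  = 1 + 7 + 13 + 11 + 3
  = 35

35


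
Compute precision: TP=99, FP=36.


Precision = TP/(TP+FP)
= 99/(99+36)
= 99/135 = 73.33%

73.33%


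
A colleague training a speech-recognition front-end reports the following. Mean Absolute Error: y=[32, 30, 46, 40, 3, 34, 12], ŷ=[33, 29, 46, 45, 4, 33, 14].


Absolute errors: |32-33|=1, |30-29|=1, |46-46|=0, |40-45|=5, |3-4|=1, |34-33|=1, |12-14|=2
Sum = 11
MAE = 11/7 = 11/7

11/7


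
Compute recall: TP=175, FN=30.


Recall = TP/(TP+FN)
= 175/(175+30)
= 175/205 = 85.37%

85.37%


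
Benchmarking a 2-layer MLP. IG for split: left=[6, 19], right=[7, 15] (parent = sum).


Parent = [13, 34], H_parent = 0.8508
H_left = 0.795 (n=25), H_right = 0.9024 (n=22)
H_children = (25/47)·0.795 + (22/47)·0.9024 = 0.8453
IG = 0.8508 - 0.8453 = 0.0055

0.0055


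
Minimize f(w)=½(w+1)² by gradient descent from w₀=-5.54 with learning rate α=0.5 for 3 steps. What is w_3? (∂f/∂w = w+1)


step 1: grad = -5.54+1 = -4.54; w = -5.54 - 0.5·(-4.54) = -3.27
step 2: grad = -3.27+1 = -2.27; w = -3.27 - 0.5·(-2.27) = -2.135
step 3: grad = -2.135+1 = -1.135; w = -2.135 - 0.5·(-1.135) = -1.5675

-1.5675


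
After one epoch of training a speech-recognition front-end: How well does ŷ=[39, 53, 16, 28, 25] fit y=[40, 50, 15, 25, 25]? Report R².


ȳ = 31
SS_res = Σ(y-ŷ)² = 20
SS_tot = Σ(y-ȳ)² = 770
R² = 1 - SS_res/SS_tot = 1 - 0.026 = 0.974

0.974


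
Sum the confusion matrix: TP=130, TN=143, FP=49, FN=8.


Total = TP + TN + FP + FN
= 130 + 143 + 49 + 8
= 330
(Predicted positive: 179, predicted negative: 151)

330


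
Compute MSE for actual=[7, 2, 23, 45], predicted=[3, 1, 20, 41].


Squared errors: (7-3)²=16, (2-1)²=1, (23-20)²=9, (45-41)²=16
Sum = 42
MSE = 42/4 = 21/2

21/2


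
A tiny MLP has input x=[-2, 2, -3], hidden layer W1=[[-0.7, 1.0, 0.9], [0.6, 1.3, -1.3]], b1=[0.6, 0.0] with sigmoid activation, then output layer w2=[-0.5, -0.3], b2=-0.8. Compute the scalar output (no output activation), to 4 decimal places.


z1[0] = (-0.7)·(-2) + (1.0)·(2) + (0.9)·(-3) + 0.6 = 1.3
z1[1] = (0.6)·(-2) + (1.3)·(2) + (-1.3)·(-3) + 0.0 = 5.3
h = sigmoid(z1) = [0.7858, 0.995]
output = (-0.5)·(0.7858) + (-0.3)·(0.995) - 0.8 = -1.4914

-1.4914


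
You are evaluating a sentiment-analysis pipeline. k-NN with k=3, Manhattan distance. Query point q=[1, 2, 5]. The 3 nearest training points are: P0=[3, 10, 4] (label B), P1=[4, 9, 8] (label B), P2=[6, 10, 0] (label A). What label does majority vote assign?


d(q,P0) = 11  (label B)
d(q,P1) = 13  (label B)
d(q,P2) = 18  (label A)
Votes: A=1, B=2
Majority → B

B


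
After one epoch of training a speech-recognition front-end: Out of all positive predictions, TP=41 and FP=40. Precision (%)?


Precision = TP/(TP+FP)
= 41/(41+40)
= 41/81 = 50.62%

50.62%


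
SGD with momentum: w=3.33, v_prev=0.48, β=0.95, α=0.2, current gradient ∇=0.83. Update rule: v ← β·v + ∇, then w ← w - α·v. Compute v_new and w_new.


v_new = 0.95·0.48 + 0.83 = 0.456 + 0.83 = 1.286
w_new = 3.33 - 0.2·1.286 = 3.33 - 0.2572 = 3.0728

v_new=1.286, w_new=3.0728


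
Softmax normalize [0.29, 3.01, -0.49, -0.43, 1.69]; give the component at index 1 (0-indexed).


Exponentials: e^0.29=1.3364, e^3.01=20.2874, e^-0.49=0.6126, e^-0.43=0.6505, e^1.69=5.4195
Sum = 28.3064
Softmax = [0.0472, 0.7167, 0.0216, 0.023, 0.1915]
p[1] = 20.2874/28.3064 = 0.7167

0.7167


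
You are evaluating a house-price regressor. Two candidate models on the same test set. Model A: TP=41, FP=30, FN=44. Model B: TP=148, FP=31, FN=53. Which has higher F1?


Model A: P=41/71=0.5775, R=41/85=0.4824, F1=2PR/(P+R)=2TP/(2TP+FP+FN)=82/156=0.5256
Model B: P=148/179=0.8268, R=148/201=0.7363, F1=2PR/(P+R)=2TP/(2TP+FP+FN)=296/380=0.7789
0.5256 < 0.7789 → Model B

Model B


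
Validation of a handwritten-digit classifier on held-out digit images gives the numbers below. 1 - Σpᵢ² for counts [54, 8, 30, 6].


Probabilities: [54/98, 8/98, 30/98, 6/98] ≈ [0.551, 0.0816, 0.3061, 0.0612]
Σpᵢ² = (2916 + 64 + 900 + 36)/98² = 3916/9604
Gini = 1 - Σpᵢ² = 1 - 3916/9604 = 0.5923

0.5923


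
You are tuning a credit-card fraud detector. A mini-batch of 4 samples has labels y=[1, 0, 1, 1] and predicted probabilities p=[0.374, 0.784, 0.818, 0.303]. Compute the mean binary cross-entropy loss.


L[0] = -ln(0.374) = 0.9835
L[1] = -ln(1-0.784) = -ln(0.216) = 1.5325
L[2] = -ln(0.818) = 0.2009
L[3] = -ln(0.303) = 1.194
mean = (0.9835 + 1.5325 + 0.2009 + 1.194)/4 = 0.9777

0.9777


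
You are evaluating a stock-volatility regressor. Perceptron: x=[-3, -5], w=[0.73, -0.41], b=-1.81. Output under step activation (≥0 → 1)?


z = (-3)·(0.73) + (-5)·(-0.41) - 1.81
  = -1.95
step(z) = 0 (z<0)

0


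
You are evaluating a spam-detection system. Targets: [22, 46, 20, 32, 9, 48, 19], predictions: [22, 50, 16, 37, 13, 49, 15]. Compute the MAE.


Absolute errors: |22-22|=0, |46-50|=4, |20-16|=4, |32-37|=5, |9-13|=4, |48-49|=1, |19-15|=4
Sum = 22
MAE = 22/7 = 22/7

22/7


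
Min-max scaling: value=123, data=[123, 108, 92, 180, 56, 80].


min=56, max=180
(123-56)/(180-56) = 67/124 = 0.5403

0.5403


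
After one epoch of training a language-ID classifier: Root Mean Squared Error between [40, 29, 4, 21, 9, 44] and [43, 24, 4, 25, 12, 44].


MSE = 59/6 = 9.8333
RMSE = √(59/6) = 3.1358

3.1358


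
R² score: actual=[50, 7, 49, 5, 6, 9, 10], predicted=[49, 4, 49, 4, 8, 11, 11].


ȳ = 19.4286
SS_res = Σ(y-ŷ)² = 20
SS_tot = Σ(y-ȳ)² = 2549.71
R² = 1 - SS_res/SS_tot = 1 - 0.0078 = 0.9922

0.9922


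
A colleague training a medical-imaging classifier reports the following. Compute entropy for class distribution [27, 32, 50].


Probabilities: [27/109, 32/109, 50/109] ≈ [0.2477, 0.2936, 0.4587]
H = -((27/109)·log₂(27/109) + (32/109)·log₂(32/109) + (50/109)·log₂(50/109))
  = 1.5336 bits

1.5336 bits


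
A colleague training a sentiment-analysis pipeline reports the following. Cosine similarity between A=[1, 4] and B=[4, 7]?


A·B = 1·4 + 4·7 = 32
‖A‖ = √17 = 4.1231, ‖B‖ = √65 = 8.0623
cos = 32/(√17·√65) = 32/√1105 = 0.9627

0.9627


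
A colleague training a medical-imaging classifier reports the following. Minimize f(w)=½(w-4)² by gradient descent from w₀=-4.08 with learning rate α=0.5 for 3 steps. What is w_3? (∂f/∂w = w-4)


step 1: grad = -4.08-4 = -8.08; w = -4.08 - 0.5·(-8.08) = -0.04
step 2: grad = -0.04-4 = -4.04; w = -0.04 - 0.5·(-4.04) = 1.98
step 3: grad = 1.98-4 = -2.02; w = 1.98 - 0.5·(-2.02) = 2.99

2.99


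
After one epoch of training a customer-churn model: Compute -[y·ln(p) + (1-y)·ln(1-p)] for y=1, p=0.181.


BCE = -[y·ln(p) + (1-y)·ln(1-p)]
= -1·ln(0.181) - 0
= -ln(0.181) = 1.7093

1.7093


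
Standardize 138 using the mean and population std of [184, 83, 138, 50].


μ = 113.75, σ = 51.3146
z = (138 - 113.75)/51.3146 = 0.4726

0.4726


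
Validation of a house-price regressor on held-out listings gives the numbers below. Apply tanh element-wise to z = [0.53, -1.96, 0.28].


tanh(0.53) = 0.4854
tanh(-1.96) = -0.9611
tanh(0.28) = 0.2729
result = [0.4854, -0.9611, 0.2729]

[0.4854, -0.9611, 0.2729]


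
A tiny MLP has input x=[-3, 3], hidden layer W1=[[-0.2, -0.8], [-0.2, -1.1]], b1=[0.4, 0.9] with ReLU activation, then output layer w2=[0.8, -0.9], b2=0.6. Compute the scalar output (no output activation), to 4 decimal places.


z1[0] = (-0.2)·(-3) + (-0.8)·(3) + 0.4 = -1.4
z1[1] = (-0.2)·(-3) + (-1.1)·(3) + 0.9 = -1.8
h = ReLU(z1) = [0.0, 0.0]
output = (0.8)·(0.0) + (-0.9)·(0.0) + 0.6 = 0.6

0.6


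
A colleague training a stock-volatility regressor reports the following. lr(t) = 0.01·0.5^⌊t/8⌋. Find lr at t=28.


n_drops = ⌊28/8⌋ = 3
lr = 0.01·0.5^3 = 0.01·0.125 = 0.00125

0.00125


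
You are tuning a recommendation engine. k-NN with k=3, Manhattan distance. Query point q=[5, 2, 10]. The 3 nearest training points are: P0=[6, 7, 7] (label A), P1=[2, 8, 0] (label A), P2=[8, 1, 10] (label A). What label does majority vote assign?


d(q,P0) = 9  (label A)
d(q,P1) = 19  (label A)
d(q,P2) = 4  (label A)
Votes: A=3, B=0
Majority → A

A


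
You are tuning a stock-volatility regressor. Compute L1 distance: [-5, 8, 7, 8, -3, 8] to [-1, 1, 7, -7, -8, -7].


d = |-5+ 1| + |8-1| + |7-7| + |8+ 7| + |-3+ 8| + |8+ 7|
  = 4 + 7 + 0 + 15 + 5 + 15
  = 46

46


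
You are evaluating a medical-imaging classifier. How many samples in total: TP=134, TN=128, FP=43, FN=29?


Total = TP + TN + FP + FN
= 134 + 128 + 43 + 29
= 334
(Predicted positive: 177, predicted negative: 157)

334


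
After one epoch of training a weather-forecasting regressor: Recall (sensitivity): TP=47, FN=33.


Recall = TP/(TP+FN)
= 47/(47+33)
= 47/80 = 58.75%

58.75%


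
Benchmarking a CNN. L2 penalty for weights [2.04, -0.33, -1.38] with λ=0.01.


‖w‖₂² = (2.04)² + (-0.33)² + (-1.38)²
     = 4.1616 + 0.1089 + 1.9044
     = 6.1749
λ·‖w‖₂² = 0.01·6.1749 = 0.061749

0.061749


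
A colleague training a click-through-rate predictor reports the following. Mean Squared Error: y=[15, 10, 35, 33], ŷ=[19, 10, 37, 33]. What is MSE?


Squared errors: (15-19)²=16, (10-10)²=0, (35-37)²=4, (33-33)²=0
Sum = 20
MSE = 20/4 = 5

5


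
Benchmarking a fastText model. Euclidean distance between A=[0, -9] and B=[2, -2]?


d = √((0-2)² + (-9+ 2)²)
  = √(4 + 49)
  = √53 = 7.2801

7.2801


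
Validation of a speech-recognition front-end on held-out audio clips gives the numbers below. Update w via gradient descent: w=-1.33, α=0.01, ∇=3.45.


w_new = w - α·∇
= -1.33 - 0.01·3.45
= -1.33 - 0.0345
= -1.3645

-1.3645


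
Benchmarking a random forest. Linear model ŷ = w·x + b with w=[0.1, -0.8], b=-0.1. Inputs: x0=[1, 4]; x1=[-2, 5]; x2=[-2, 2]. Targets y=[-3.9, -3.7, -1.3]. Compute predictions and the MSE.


ŷ0 = (0.1)·(1) + (-0.8)·(4) - 0.1 = -3.2
ŷ1 = (0.1)·(-2) + (-0.8)·(5) - 0.1 = -4.3
ŷ2 = (0.1)·(-2) + (-0.8)·(2) - 0.1 = -1.9
errors² = [0.49, 0.36, 0.36]
MSE = 1.2100/3 = 0.4033

0.4033


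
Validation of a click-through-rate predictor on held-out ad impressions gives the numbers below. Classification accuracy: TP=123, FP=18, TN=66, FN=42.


Accuracy = (TP+TN)/(TP+TN+FP+FN)
= (123+66)/(249)
= 189/249 = 75.9%

75.9%


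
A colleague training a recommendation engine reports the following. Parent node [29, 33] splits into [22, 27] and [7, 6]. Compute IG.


Parent = [29, 33], H_parent = 0.997
H_left = 0.9925 (n=49), H_right = 0.9957 (n=13)
H_children = (49/62)·0.9925 + (13/62)·0.9957 = 0.9932
IG = 0.997 - 0.9932 = 0.0038

0.0038


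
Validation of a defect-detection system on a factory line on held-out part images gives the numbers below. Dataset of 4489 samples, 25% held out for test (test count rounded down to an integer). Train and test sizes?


Test = ⌊4489·25/100⌋ = 1122
Train = 4489 - 1122 = 3367

Train: 3367, Test: 1122


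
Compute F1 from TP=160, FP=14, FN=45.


Precision = 160/174 = 0.9195
Recall = 160/205 = 0.7805
F1 = 2·P·R/(P+R) = 2·TP/(2·TP+FP+FN) = 320/(320+14+45) = 320/379 = 0.8443

0.8443


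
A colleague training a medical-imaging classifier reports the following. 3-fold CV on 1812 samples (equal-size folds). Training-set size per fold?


Fold size = 1812/3 = 604
Training per fold = 1812 - 604 = 1208

1208


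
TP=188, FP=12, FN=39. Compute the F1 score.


Precision = 188/200 = 0.94
Recall = 188/227 = 0.8282
F1 = 2·P·R/(P+R) = 2·TP/(2·TP+FP+FN) = 376/(376+12+39) = 376/427 = 0.8806

0.8806


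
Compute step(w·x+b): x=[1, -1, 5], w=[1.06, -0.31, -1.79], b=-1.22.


z = (1)·(1.06) + (-1)·(-0.31) + (5)·(-1.79) - 1.22
  = -8.8
step(z) = 0 (z<0)

0


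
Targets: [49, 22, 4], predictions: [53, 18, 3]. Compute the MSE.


Squared errors: (49-53)²=16, (22-18)²=16, (4-3)²=1
Sum = 33
MSE = 33/3 = 11

11


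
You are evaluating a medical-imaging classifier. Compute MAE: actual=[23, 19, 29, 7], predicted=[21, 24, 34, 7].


Absolute errors: |23-21|=2, |19-24|=5, |29-34|=5, |7-7|=0
Sum = 12
MAE = 12/4 = 3

3


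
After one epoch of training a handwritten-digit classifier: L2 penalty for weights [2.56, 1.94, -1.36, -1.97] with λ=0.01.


‖w‖₂² = (2.56)² + (1.94)² + (-1.36)² + (-1.97)²
     = 6.5536 + 3.7636 + 1.8496 + 3.8809
     = 16.0477
λ·‖w‖₂² = 0.01·16.0477 = 0.160477

0.160477
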